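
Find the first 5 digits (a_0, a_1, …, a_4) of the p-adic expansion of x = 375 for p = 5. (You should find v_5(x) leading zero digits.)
(a_0, …, a_4) = (0, 0, 0, 3, 0)

v_5(375) = 3, so a_0 = ... = a_2 = 0. Factor out: x = 5^3 · u with u = 3 a unit in ℤ_5. Expand u iteratively via a_{v+i} = u_i mod 5, u_{i+1} = (u_i − a_{v+i})/5:
  u_0 = 3;  a_3 = 3;  u_1 = (u_0 − 3)/5 = 0
  u_1 = 0;  a_4 = 0;  u_2 = (u_1 − 0)/5 = 0
Digits: (0, 0, 0, 3, 0).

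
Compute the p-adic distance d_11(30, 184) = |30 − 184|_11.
d_11(30, 184) = 1/11

Step 1 — x − y = 30 − 184 = -154. Step 2 — v_11(-154) = 1 (factor: -154 = −(11^1 · 14); the sign does not affect v_p). Step 3 — |x − y|_11 = 11^{-1} = 1/11.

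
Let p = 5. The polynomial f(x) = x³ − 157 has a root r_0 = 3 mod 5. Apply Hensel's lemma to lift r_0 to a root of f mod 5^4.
r_3 = 243 (mod 625)

Hensel: r_{i+1} = r_i − f(r_i)/f′(r_i) mod 5^{i+2}, where f′(x) = 3x². Iterate:
  r_0 = 3 (mod 5)
  r_1 = 18 (mod 25)
  r_2 = 118 (mod 125)
  r_3 = 243 (mod 625)
Final: r = 243 with f(r) ≡ 0 mod 5^4.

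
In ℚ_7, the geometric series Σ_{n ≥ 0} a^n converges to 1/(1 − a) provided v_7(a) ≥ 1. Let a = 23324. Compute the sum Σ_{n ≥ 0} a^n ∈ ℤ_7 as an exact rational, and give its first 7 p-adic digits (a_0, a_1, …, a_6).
Σ a^n = 1/(1 − a) = -1/23323;  first 7 digits = (1, 0, 0, 5, 2, 1, 4)

v_7(a) = 3 ≥ 1, so the series converges in ℤ_7 to 1/(1 − a) = 1/(1 − 23324) = -1/23323. Expand this rational in ℤ_7: compute digits iteratively via d_i = x_i mod 7, x_{i+1} = (x_i − d_i)/7. The first 7 digits are (1, 0, 0, 5, 2, 1, 4).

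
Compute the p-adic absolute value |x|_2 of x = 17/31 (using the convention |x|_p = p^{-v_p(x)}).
|17/31|_2 = 1

Step 1 — compute v_2(x) by factoring powers of 2 out of the numerator and denominator: v_2(17/31) = 0. Step 2 — apply |x|_p = p^{-v_p(x)} = 2^{0} = 1.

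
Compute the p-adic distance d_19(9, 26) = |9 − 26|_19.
d_19(9, 26) = 1

Step 1 — x − y = 9 − 26 = -17. Step 2 — v_19(-17) = 0 (factor: -17 = −(19^0 · 17); the sign does not affect v_p). Step 3 — |x − y|_19 = 19^{0} = 1.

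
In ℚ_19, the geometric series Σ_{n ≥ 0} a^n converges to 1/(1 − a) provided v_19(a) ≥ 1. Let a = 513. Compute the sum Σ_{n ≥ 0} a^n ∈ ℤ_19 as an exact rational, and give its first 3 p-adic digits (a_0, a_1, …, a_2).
Σ a^n = 1/(1 − a) = -1/512;  first 3 digits = (1, 8, 8)

v_19(a) = 1 ≥ 1, so the series converges in ℤ_19 to 1/(1 − a) = 1/(1 − 513) = -1/512. Expand this rational in ℤ_19: compute digits iteratively via d_i = x_i mod 19, x_{i+1} = (x_i − d_i)/19. The first 3 digits are (1, 8, 8).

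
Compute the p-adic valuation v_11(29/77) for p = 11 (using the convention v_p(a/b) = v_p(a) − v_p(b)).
v_11(29/77) = -1

Factor powers of 11 from the numerator and denominator of the reduced fraction: 29 = 11^0 · 29 and 77 = 11^1 · 7. Apply v_p(a/b) = v_p(a) − v_p(b): v_11(29/77) = 0 − 1 = -1.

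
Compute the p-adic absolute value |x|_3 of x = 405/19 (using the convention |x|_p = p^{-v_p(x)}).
|405/19|_3 = 1/81

Step 1 — compute v_3(x) by factoring powers of 3 out of the numerator and denominator: v_3(405/19) = 4. Step 2 — apply |x|_p = p^{-v_p(x)} = 3^{-4} = 1/81.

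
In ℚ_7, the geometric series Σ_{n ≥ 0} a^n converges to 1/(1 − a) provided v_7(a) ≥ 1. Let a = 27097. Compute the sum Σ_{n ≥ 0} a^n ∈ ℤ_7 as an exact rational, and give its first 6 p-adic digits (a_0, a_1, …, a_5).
Σ a^n = 1/(1 − a) = -1/27096;  first 6 digits = (1, 0, 0, 2, 4, 1)

v_7(a) = 3 ≥ 1, so the series converges in ℤ_7 to 1/(1 − a) = 1/(1 − 27097) = -1/27096. Expand this rational in ℤ_7: compute digits iteratively via d_i = x_i mod 7, x_{i+1} = (x_i − d_i)/7. The first 6 digits are (1, 0, 0, 2, 4, 1).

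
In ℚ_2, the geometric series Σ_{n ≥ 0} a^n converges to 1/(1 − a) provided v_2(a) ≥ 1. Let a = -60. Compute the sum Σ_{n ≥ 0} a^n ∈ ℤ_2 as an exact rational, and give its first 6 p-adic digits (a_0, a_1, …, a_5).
Σ a^n = 1/(1 − a) = 1/61;  first 6 digits = (1, 0, 1, 0, 1, 0)

v_2(a) = 2 ≥ 1, so the series converges in ℤ_2 to 1/(1 − a) = 1/(1 − (-60)) = 1/61. Expand this rational in ℤ_2: compute digits iteratively via d_i = x_i mod 2, x_{i+1} = (x_i − d_i)/2. The first 6 digits are (1, 0, 1, 0, 1, 0).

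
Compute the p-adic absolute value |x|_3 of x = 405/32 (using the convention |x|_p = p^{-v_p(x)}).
|405/32|_3 = 1/81

Step 1 — compute v_3(x) by factoring powers of 3 out of the numerator and denominator: v_3(405/32) = 4. Step 2 — apply |x|_p = p^{-v_p(x)} = 3^{-4} = 1/81.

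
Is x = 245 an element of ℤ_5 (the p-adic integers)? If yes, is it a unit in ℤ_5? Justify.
x ∈ ℤ_5 but not a unit; v_5(x) = 1 > 0

ℤ_5 = {x ∈ ℚ_5 : v_5(x) ≥ 0} and ℤ_5^× = {x ∈ ℤ_5 : v_5(x) = 0}. Here v_5(245) = v_5(num) − v_5(den) = 1; compare against these criteria.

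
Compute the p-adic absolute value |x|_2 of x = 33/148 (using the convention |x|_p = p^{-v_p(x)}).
|33/148|_2 = 4

Step 1 — compute v_2(x) by factoring powers of 2 out of the numerator and denominator: v_2(33/148) = -2. Step 2 — apply |x|_p = p^{-v_p(x)} = 2^{2} = 4.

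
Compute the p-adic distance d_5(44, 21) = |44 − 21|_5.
d_5(44, 21) = 1

Step 1 — x − y = 44 − 21 = 23. Step 2 — v_5(23) = 0 (factor: 23 = (5^0 · 23); the sign does not affect v_p). Step 3 — |x − y|_5 = 5^{0} = 1.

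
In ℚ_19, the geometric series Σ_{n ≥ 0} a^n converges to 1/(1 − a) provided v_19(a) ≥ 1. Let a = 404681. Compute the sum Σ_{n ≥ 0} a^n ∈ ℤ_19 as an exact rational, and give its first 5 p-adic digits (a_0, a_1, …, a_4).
Σ a^n = 1/(1 − a) = -1/404680;  first 5 digits = (1, 0, 0, 2, 3)

v_19(a) = 3 ≥ 1, so the series converges in ℤ_19 to 1/(1 − a) = 1/(1 − 404681) = -1/404680. Expand this rational in ℤ_19: compute digits iteratively via d_i = x_i mod 19, x_{i+1} = (x_i − d_i)/19. The first 5 digits are (1, 0, 0, 2, 3).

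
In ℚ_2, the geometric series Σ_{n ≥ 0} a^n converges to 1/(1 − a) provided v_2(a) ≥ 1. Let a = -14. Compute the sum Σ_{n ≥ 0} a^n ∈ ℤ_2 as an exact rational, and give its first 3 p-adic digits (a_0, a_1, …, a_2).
Σ a^n = 1/(1 − a) = 1/15;  first 3 digits = (1, 1, 1)

v_2(a) = 1 ≥ 1, so the series converges in ℤ_2 to 1/(1 − a) = 1/(1 − (-14)) = 1/15. Expand this rational in ℤ_2: compute digits iteratively via d_i = x_i mod 2, x_{i+1} = (x_i − d_i)/2. The first 3 digits are (1, 1, 1).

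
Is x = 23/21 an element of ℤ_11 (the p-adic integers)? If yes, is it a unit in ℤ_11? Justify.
x ∈ ℤ_11^× (unit); v_11(x) = 0

ℤ_11 = {x ∈ ℚ_11 : v_11(x) ≥ 0} and ℤ_11^× = {x ∈ ℤ_11 : v_11(x) = 0}. Here v_11(23/21) = v_11(num) − v_11(den) = 0; compare against these criteria.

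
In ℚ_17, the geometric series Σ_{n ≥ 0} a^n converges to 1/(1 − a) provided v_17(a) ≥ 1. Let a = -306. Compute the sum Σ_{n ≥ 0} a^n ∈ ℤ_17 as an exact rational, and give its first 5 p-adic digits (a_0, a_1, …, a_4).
Σ a^n = 1/(1 − a) = 1/307;  first 5 digits = (1, 16, 16, 0, 16)

v_17(a) = 1 ≥ 1, so the series converges in ℤ_17 to 1/(1 − a) = 1/(1 − (-306)) = 1/307. Expand this rational in ℤ_17: compute digits iteratively via d_i = x_i mod 17, x_{i+1} = (x_i − d_i)/17. The first 5 digits are (1, 16, 16, 0, 16).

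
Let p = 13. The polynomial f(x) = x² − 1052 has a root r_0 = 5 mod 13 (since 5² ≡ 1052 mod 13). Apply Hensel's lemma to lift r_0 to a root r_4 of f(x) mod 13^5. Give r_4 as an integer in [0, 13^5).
r_4 = 276879 (mod 371293)

Hensel's recurrence: r_{i+1} = r_i − f(r_i)·(f′(r_i))^{-1} mod 13^{i+2}, with f′(x) = 2x. Iterate:
  r_0 = 5 (mod 13)
  r_1 = 57 (mod 169)
  r_2 = 57 (mod 2197)
  r_3 = 19830 (mod 28561)
  r_4 = 276879 (mod 371293)
Final: r_4 = 276879, and one checks f(r_4) ≡ 0 mod 13^5.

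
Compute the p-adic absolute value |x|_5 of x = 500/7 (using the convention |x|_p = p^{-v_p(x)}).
|500/7|_5 = 1/125

Step 1 — compute v_5(x) by factoring powers of 5 out of the numerator and denominator: v_5(500/7) = 3. Step 2 — apply |x|_p = p^{-v_p(x)} = 5^{-3} = 1/125.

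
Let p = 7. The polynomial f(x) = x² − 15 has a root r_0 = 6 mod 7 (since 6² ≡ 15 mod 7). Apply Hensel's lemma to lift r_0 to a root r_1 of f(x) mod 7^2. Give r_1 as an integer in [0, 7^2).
r_1 = 41 (mod 49)

Hensel's recurrence: r_{i+1} = r_i − f(r_i)·(f′(r_i))^{-1} mod 7^{i+2}, with f′(x) = 2x. Iterate:
  r_0 = 6 (mod 7)
  r_1 = 41 (mod 49)
Final: r_1 = 41, and one checks f(r_1) ≡ 0 mod 7^2.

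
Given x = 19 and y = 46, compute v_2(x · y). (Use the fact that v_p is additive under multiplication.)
v_2(874) = 1

v_p(x) = 0 (factor: 19 = 2^0 · 19); v_p(y) = 1 (factor: 46 = 2^1 · 23). Additivity: v_p(xy) = v_p(x) + v_p(y) = 0 + 1 = 1. (Direct check: xy = 874 = 2^1 · (437).)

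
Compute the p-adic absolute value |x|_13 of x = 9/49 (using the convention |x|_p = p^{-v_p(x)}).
|9/49|_13 = 1

Step 1 — compute v_13(x) by factoring powers of 13 out of the numerator and denominator: v_13(9/49) = 0. Step 2 — apply |x|_p = p^{-v_p(x)} = 13^{0} = 1.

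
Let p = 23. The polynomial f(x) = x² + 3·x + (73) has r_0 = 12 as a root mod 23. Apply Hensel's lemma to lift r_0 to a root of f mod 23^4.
r_3 = 189992 (mod 279841)

Hensel: r_{i+1} = r_i − f(r_i)·(f′(r_i))^{-1} mod 23^{i+2}, f′(x) = 2x + 3. Iterate:
  r_0 = 12 (mod 23)
  r_1 = 81 (mod 529)
  r_2 = 7487 (mod 12167)
  r_3 = 189992 (mod 279841)
Final: r = 189992 satisfies f(r) ≡ 0 mod 23^4.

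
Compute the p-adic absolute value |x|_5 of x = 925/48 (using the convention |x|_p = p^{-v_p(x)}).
|925/48|_5 = 1/25

Step 1 — compute v_5(x) by factoring powers of 5 out of the numerator and denominator: v_5(925/48) = 2. Step 2 — apply |x|_p = p^{-v_p(x)} = 5^{-2} = 1/25.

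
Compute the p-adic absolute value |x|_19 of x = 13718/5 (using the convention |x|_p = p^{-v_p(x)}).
|13718/5|_19 = 1/6859

Step 1 — compute v_19(x) by factoring powers of 19 out of the numerator and denominator: v_19(13718/5) = 3. Step 2 — apply |x|_p = p^{-v_p(x)} = 19^{-3} = 1/6859.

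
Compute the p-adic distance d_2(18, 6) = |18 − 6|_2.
d_2(18, 6) = 1/4

Step 1 — x − y = 18 − 6 = 12. Step 2 — v_2(12) = 2 (factor: 12 = (2^2 · 3); the sign does not affect v_p). Step 3 — |x − y|_2 = 2^{-2} = 1/4.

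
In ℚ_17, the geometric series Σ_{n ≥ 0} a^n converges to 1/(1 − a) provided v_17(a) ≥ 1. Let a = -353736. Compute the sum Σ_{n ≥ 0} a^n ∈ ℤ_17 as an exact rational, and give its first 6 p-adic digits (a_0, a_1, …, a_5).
Σ a^n = 1/(1 − a) = 1/353737;  first 6 digits = (1, 0, 0, 13, 12, 16)

v_17(a) = 3 ≥ 1, so the series converges in ℤ_17 to 1/(1 − a) = 1/(1 − (-353736)) = 1/353737. Expand this rational in ℤ_17: compute digits iteratively via d_i = x_i mod 17, x_{i+1} = (x_i − d_i)/17. The first 6 digits are (1, 0, 0, 13, 12, 16).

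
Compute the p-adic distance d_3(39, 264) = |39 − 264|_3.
d_3(39, 264) = 1/9

Step 1 — x − y = 39 − 264 = -225. Step 2 — v_3(-225) = 2 (factor: -225 = −(3^2 · 25); the sign does not affect v_p). Step 3 — |x − y|_3 = 3^{-2} = 1/9.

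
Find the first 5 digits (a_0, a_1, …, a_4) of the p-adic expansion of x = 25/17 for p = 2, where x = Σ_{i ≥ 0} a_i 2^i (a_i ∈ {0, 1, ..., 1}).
(a_0, …, a_4) = (1, 0, 0, 1, 0)

v_2(25/17) = 0 (numerator and denominator both coprime to 2), so x ∈ ℤ_2^×. Compute digits iteratively via a_i = x_i mod 2, x_{i+1} = (x_i − a_i)/2, with x_0 = x:
  x_0 = 25/17;  a_0 = 1;  x_1 = (x_0 − 1)/2 = 4/17
  x_1 = 4/17;  a_1 = 0;  x_2 = (x_1 − 0)/2 = 2/17
  x_2 = 2/17;  a_2 = 0;  x_3 = (x_2 − 0)/2 = 1/17
  x_3 = 1/17;  a_3 = 1;  x_4 = (x_3 − 1)/2 = -8/17
  x_4 = -8/17;  a_4 = 0;  x_5 = (x_4 − 0)/2 = -4/17
Digits: (1, 0, 0, 1, 0).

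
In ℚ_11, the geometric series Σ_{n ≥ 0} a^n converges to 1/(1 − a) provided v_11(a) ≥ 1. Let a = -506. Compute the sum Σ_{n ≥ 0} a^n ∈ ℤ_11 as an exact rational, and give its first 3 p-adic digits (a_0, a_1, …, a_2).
Σ a^n = 1/(1 − a) = 1/507;  first 3 digits = (1, 9, 10)

v_11(a) = 1 ≥ 1, so the series converges in ℤ_11 to 1/(1 − a) = 1/(1 − (-506)) = 1/507. Expand this rational in ℤ_11: compute digits iteratively via d_i = x_i mod 11, x_{i+1} = (x_i − d_i)/11. The first 3 digits are (1, 9, 10).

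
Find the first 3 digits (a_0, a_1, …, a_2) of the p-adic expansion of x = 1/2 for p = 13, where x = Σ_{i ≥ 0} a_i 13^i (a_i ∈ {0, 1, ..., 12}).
(a_0, …, a_2) = (7, 6, 6)

v_13(1/2) = 0 (numerator and denominator both coprime to 13), so x ∈ ℤ_13^×. Compute digits iteratively via a_i = x_i mod 13, x_{i+1} = (x_i − a_i)/13, with x_0 = x:
  x_0 = 1/2;  a_0 = 7;  x_1 = (x_0 − 7)/13 = -1/2
  x_1 = -1/2;  a_1 = 6;  x_2 = (x_1 − 6)/13 = -1/2
  x_2 = -1/2;  a_2 = 6;  x_3 = (x_2 − 6)/13 = -1/2
Digits: (7, 6, 6).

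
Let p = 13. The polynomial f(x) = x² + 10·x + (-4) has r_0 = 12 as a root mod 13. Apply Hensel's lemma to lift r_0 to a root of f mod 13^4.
r_3 = 26935 (mod 28561)

Hensel: r_{i+1} = r_i − f(r_i)·(f′(r_i))^{-1} mod 13^{i+2}, f′(x) = 2x + 10. Iterate:
  r_0 = 12 (mod 13)
  r_1 = 64 (mod 169)
  r_2 = 571 (mod 2197)
  r_3 = 26935 (mod 28561)
Final: r = 26935 satisfies f(r) ≡ 0 mod 13^4.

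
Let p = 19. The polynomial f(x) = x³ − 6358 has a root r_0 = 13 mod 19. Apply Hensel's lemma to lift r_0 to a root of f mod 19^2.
r_1 = 222 (mod 361)

Hensel: r_{i+1} = r_i − f(r_i)/f′(r_i) mod 19^{i+2}, where f′(x) = 3x². Iterate:
  r_0 = 13 (mod 19)
  r_1 = 222 (mod 361)
Final: r = 222 with f(r) ≡ 0 mod 19^2.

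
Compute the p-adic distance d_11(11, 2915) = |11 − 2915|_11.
d_11(11, 2915) = 1/121

Step 1 — x − y = 11 − 2915 = -2904. Step 2 — v_11(-2904) = 2 (factor: -2904 = −(11^2 · 24); the sign does not affect v_p). Step 3 — |x − y|_11 = 11^{-2} = 1/121.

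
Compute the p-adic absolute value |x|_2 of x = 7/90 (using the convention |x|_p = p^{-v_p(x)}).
|7/90|_2 = 2

Step 1 — compute v_2(x) by factoring powers of 2 out of the numerator and denominator: v_2(7/90) = -1. Step 2 — apply |x|_p = p^{-v_p(x)} = 2^{1} = 2.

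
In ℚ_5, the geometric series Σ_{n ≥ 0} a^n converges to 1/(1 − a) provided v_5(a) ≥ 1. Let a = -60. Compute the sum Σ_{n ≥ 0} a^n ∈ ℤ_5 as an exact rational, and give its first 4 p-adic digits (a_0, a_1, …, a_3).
Σ a^n = 1/(1 − a) = 1/61;  first 4 digits = (1, 3, 1, 0)

v_5(a) = 1 ≥ 1, so the series converges in ℤ_5 to 1/(1 − a) = 1/(1 − (-60)) = 1/61. Expand this rational in ℤ_5: compute digits iteratively via d_i = x_i mod 5, x_{i+1} = (x_i − d_i)/5. The first 4 digits are (1, 3, 1, 0).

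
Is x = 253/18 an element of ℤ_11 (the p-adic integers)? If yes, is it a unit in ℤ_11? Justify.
x ∈ ℤ_11 but not a unit; v_11(x) = 1 > 0

ℤ_11 = {x ∈ ℚ_11 : v_11(x) ≥ 0} and ℤ_11^× = {x ∈ ℤ_11 : v_11(x) = 0}. Here v_11(253/18) = v_11(num) − v_11(den) = 1; compare against these criteria.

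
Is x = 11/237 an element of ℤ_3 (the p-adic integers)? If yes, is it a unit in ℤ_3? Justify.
x ∉ ℤ_3 (v_3(x) = -1 < 0)

ℤ_3 = {x ∈ ℚ_3 : v_3(x) ≥ 0} and ℤ_3^× = {x ∈ ℤ_3 : v_3(x) = 0}. Here v_3(11/237) = v_3(num) − v_3(den) = -1; compare against these criteria.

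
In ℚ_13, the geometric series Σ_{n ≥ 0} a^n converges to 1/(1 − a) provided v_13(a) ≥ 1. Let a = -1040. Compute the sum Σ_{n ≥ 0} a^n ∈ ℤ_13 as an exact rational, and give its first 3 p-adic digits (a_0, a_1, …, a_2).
Σ a^n = 1/(1 − a) = 1/1041;  first 3 digits = (1, 11, 10)

v_13(a) = 1 ≥ 1, so the series converges in ℤ_13 to 1/(1 − a) = 1/(1 − (-1040)) = 1/1041. Expand this rational in ℤ_13: compute digits iteratively via d_i = x_i mod 13, x_{i+1} = (x_i − d_i)/13. The first 3 digits are (1, 11, 10).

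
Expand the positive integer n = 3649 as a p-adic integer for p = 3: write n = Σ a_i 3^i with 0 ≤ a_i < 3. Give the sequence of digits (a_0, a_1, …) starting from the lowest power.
(a_0, a_1, …) = (1, 1, 0, 0, 0, 0, 2, 1)

Repeated division by 3 gives the digits low-to-high: 3649 = 1 + 1·3^1 + 2·3^6 + 1·3^7. Digit sequence: (1, 1, 0, 0, 0, 0, 2, 1).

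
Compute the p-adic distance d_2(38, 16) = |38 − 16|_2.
d_2(38, 16) = 1/2

Step 1 — x − y = 38 − 16 = 22. Step 2 — v_2(22) = 1 (factor: 22 = (2^1 · 11); the sign does not affect v_p). Step 3 — |x − y|_2 = 2^{-1} = 1/2.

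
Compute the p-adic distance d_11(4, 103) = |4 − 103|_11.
d_11(4, 103) = 1/11

Step 1 — x − y = 4 − 103 = -99. Step 2 — v_11(-99) = 1 (factor: -99 = −(11^1 · 9); the sign does not affect v_p). Step 3 — |x − y|_11 = 11^{-1} = 1/11.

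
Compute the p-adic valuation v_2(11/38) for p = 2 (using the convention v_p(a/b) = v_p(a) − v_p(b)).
v_2(11/38) = -1

Factor powers of 2 from the numerator and denominator of the reduced fraction: 11 = 2^0 · 11 and 38 = 2^1 · 19. Apply v_p(a/b) = v_p(a) − v_p(b): v_2(11/38) = 0 − 1 = -1.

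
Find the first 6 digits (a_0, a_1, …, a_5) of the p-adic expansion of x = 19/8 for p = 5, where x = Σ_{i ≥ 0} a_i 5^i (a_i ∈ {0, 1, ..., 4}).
(a_0, …, a_5) = (3, 3, 0, 3, 0, 3)

v_5(19/8) = 0 (numerator and denominator both coprime to 5), so x ∈ ℤ_5^×. Compute digits iteratively via a_i = x_i mod 5, x_{i+1} = (x_i − a_i)/5, with x_0 = x:
  x_0 = 19/8;  a_0 = 3;  x_1 = (x_0 − 3)/5 = -1/8
  x_1 = -1/8;  a_1 = 3;  x_2 = (x_1 − 3)/5 = -5/8
  x_2 = -5/8;  a_2 = 0;  x_3 = (x_2 − 0)/5 = -1/8
  x_3 = -1/8;  a_3 = 3;  x_4 = (x_3 − 3)/5 = -5/8
  x_4 = -5/8;  a_4 = 0;  x_5 = (x_4 − 0)/5 = -1/8
  x_5 = -1/8;  a_5 = 3;  x_6 = (x_5 − 3)/5 = -5/8
Digits: (3, 3, 0, 3, 0, 3).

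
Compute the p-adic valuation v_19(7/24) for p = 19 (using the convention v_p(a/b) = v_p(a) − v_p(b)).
v_19(7/24) = 0

Factor powers of 19 from the numerator and denominator of the reduced fraction: 7 = 19^0 · 7 and 24 = 19^0 · 24. Apply v_p(a/b) = v_p(a) − v_p(b): v_19(7/24) = 0 − 0 = 0.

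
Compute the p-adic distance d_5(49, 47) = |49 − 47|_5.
d_5(49, 47) = 1

Step 1 — x − y = 49 − 47 = 2. Step 2 — v_5(2) = 0 (factor: 2 = (5^0 · 2); the sign does not affect v_p). Step 3 — |x − y|_5 = 5^{0} = 1.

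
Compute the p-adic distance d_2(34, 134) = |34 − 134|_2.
d_2(34, 134) = 1/4

Step 1 — x − y = 34 − 134 = -100. Step 2 — v_2(-100) = 2 (factor: -100 = −(2^2 · 25); the sign does not affect v_p). Step 3 — |x − y|_2 = 2^{-2} = 1/4.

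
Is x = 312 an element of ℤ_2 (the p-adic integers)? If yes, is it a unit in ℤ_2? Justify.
x ∈ ℤ_2 but not a unit; v_2(x) = 3 > 0

ℤ_2 = {x ∈ ℚ_2 : v_2(x) ≥ 0} and ℤ_2^× = {x ∈ ℤ_2 : v_2(x) = 0}. Here v_2(312) = v_2(num) − v_2(den) = 3; compare against these criteria.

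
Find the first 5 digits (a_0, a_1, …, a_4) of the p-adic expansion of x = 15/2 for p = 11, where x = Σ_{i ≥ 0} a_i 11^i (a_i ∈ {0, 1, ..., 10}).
(a_0, …, a_4) = (2, 6, 5, 5, 5)

v_11(15/2) = 0 (numerator and denominator both coprime to 11), so x ∈ ℤ_11^×. Compute digits iteratively via a_i = x_i mod 11, x_{i+1} = (x_i − a_i)/11, with x_0 = x:
  x_0 = 15/2;  a_0 = 2;  x_1 = (x_0 − 2)/11 = 1/2
  x_1 = 1/2;  a_1 = 6;  x_2 = (x_1 − 6)/11 = -1/2
  x_2 = -1/2;  a_2 = 5;  x_3 = (x_2 − 5)/11 = -1/2
  x_3 = -1/2;  a_3 = 5;  x_4 = (x_3 − 5)/11 = -1/2
  x_4 = -1/2;  a_4 = 5;  x_5 = (x_4 − 5)/11 = -1/2
Digits: (2, 6, 5, 5, 5).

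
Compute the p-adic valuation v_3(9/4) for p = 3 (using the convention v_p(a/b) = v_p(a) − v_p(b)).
v_3(9/4) = 2

Factor powers of 3 from the numerator and denominator of the reduced fraction: 9 = 3^2 · 1 and 4 = 3^0 · 4. Apply v_p(a/b) = v_p(a) − v_p(b): v_3(9/4) = 2 − 0 = 2.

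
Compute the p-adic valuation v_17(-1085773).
v_17(-1085773) = 4

v_17(n) is the largest exponent k such that 17^k divides n. Factor out: -1085773 = -17^4 · 13. (Sign doesn't affect v_p.) So v_17(-1085773) = 4.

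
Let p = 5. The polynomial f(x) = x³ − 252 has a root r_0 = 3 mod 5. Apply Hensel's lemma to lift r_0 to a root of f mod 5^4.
r_3 = 428 (mod 625)

Hensel: r_{i+1} = r_i − f(r_i)/f′(r_i) mod 5^{i+2}, where f′(x) = 3x². Iterate:
  r_0 = 3 (mod 5)
  r_1 = 3 (mod 25)
  r_2 = 53 (mod 125)
  r_3 = 428 (mod 625)
Final: r = 428 with f(r) ≡ 0 mod 5^4.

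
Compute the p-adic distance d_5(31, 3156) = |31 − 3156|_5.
d_5(31, 3156) = 1/3125

Step 1 — x − y = 31 − 3156 = -3125. Step 2 — v_5(-3125) = 5 (factor: -3125 = −(5^5 · 1); the sign does not affect v_p). Step 3 — |x − y|_5 = 5^{-5} = 1/3125.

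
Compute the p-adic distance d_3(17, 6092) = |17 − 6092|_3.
d_3(17, 6092) = 1/243

Step 1 — x − y = 17 − 6092 = -6075. Step 2 — v_3(-6075) = 5 (factor: -6075 = −(3^5 · 25); the sign does not affect v_p). Step 3 — |x − y|_3 = 3^{-5} = 1/243.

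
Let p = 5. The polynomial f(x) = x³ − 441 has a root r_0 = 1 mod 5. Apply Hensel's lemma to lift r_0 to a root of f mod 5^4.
r_3 = 581 (mod 625)

Hensel: r_{i+1} = r_i − f(r_i)/f′(r_i) mod 5^{i+2}, where f′(x) = 3x². Iterate:
  r_0 = 1 (mod 5)
  r_1 = 6 (mod 25)
  r_2 = 81 (mod 125)
  r_3 = 581 (mod 625)
Final: r = 581 with f(r) ≡ 0 mod 5^4.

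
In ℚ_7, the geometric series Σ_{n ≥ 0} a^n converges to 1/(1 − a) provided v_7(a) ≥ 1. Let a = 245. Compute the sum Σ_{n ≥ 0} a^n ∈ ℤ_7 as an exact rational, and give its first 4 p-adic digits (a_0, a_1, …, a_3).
Σ a^n = 1/(1 − a) = -1/244;  first 4 digits = (1, 0, 5, 0)

v_7(a) = 2 ≥ 1, so the series converges in ℤ_7 to 1/(1 − a) = 1/(1 − 245) = -1/244. Expand this rational in ℤ_7: compute digits iteratively via d_i = x_i mod 7, x_{i+1} = (x_i − d_i)/7. The first 4 digits are (1, 0, 5, 0).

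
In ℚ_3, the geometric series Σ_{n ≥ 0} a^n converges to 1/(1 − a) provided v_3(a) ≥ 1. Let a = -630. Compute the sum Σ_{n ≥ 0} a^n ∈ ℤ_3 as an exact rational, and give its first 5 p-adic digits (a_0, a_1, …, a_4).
Σ a^n = 1/(1 − a) = 1/631;  first 5 digits = (1, 0, 2, 0, 2)

v_3(a) = 2 ≥ 1, so the series converges in ℤ_3 to 1/(1 − a) = 1/(1 − (-630)) = 1/631. Expand this rational in ℤ_3: compute digits iteratively via d_i = x_i mod 3, x_{i+1} = (x_i − d_i)/3. The first 5 digits are (1, 0, 2, 0, 2).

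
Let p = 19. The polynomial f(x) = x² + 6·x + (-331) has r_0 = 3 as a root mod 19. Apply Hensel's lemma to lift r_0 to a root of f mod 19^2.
r_1 = 269 (mod 361)

Hensel: r_{i+1} = r_i − f(r_i)·(f′(r_i))^{-1} mod 19^{i+2}, f′(x) = 2x + 6. Iterate:
  r_0 = 3 (mod 19)
  r_1 = 269 (mod 361)
Final: r = 269 satisfies f(r) ≡ 0 mod 19^2.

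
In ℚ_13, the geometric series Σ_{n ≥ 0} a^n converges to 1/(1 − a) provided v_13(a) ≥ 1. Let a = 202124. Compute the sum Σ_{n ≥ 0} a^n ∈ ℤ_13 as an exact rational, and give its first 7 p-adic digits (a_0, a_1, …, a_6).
Σ a^n = 1/(1 − a) = -1/202123;  first 7 digits = (1, 0, 0, 1, 7, 0, 1)

v_13(a) = 3 ≥ 1, so the series converges in ℤ_13 to 1/(1 − a) = 1/(1 − 202124) = -1/202123. Expand this rational in ℤ_13: compute digits iteratively via d_i = x_i mod 13, x_{i+1} = (x_i − d_i)/13. The first 7 digits are (1, 0, 0, 1, 7, 0, 1).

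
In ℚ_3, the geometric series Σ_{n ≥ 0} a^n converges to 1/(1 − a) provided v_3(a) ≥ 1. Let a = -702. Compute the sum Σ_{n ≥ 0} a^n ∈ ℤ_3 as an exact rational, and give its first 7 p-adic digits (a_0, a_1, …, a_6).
Σ a^n = 1/(1 − a) = 1/703;  first 7 digits = (1, 0, 0, 1, 0, 0, 0)

v_3(a) = 3 ≥ 1, so the series converges in ℤ_3 to 1/(1 − a) = 1/(1 − (-702)) = 1/703. Expand this rational in ℤ_3: compute digits iteratively via d_i = x_i mod 3, x_{i+1} = (x_i − d_i)/3. The first 7 digits are (1, 0, 0, 1, 0, 0, 0).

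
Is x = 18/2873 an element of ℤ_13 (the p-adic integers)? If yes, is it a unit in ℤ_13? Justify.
x ∉ ℤ_13 (v_13(x) = -2 < 0)

ℤ_13 = {x ∈ ℚ_13 : v_13(x) ≥ 0} and ℤ_13^× = {x ∈ ℤ_13 : v_13(x) = 0}. Here v_13(18/2873) = v_13(num) − v_13(den) = -2; compare against these criteria.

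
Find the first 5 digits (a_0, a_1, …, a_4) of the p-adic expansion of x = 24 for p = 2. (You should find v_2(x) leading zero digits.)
(a_0, …, a_4) = (0, 0, 0, 1, 1)

v_2(24) = 3, so a_0 = ... = a_2 = 0. Factor out: x = 2^3 · u with u = 3 a unit in ℤ_2. Expand u iteratively via a_{v+i} = u_i mod 2, u_{i+1} = (u_i − a_{v+i})/2:
  u_0 = 3;  a_3 = 1;  u_1 = (u_0 − 1)/2 = 1
  u_1 = 1;  a_4 = 1;  u_2 = (u_1 − 1)/2 = 0
Digits: (0, 0, 0, 1, 1).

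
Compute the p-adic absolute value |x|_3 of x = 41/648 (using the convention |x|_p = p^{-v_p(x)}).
|41/648|_3 = 81

Step 1 — compute v_3(x) by factoring powers of 3 out of the numerator and denominator: v_3(41/648) = -4. Step 2 — apply |x|_p = p^{-v_p(x)} = 3^{4} = 81.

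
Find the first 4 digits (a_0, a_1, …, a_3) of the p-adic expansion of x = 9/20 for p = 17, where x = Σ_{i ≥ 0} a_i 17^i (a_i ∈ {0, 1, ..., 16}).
(a_0, …, a_3) = (3, 16, 5, 9)

v_17(9/20) = 0 (numerator and denominator both coprime to 17), so x ∈ ℤ_17^×. Compute digits iteratively via a_i = x_i mod 17, x_{i+1} = (x_i − a_i)/17, with x_0 = x:
  x_0 = 9/20;  a_0 = 3;  x_1 = (x_0 − 3)/17 = -3/20
  x_1 = -3/20;  a_1 = 16;  x_2 = (x_1 − 16)/17 = -19/20
  x_2 = -19/20;  a_2 = 5;  x_3 = (x_2 − 5)/17 = -7/20
  x_3 = -7/20;  a_3 = 9;  x_4 = (x_3 − 9)/17 = -11/20
Digits: (3, 16, 5, 9).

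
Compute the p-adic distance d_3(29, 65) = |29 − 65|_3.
d_3(29, 65) = 1/9

Step 1 — x − y = 29 − 65 = -36. Step 2 — v_3(-36) = 2 (factor: -36 = −(3^2 · 4); the sign does not affect v_p). Step 3 — |x − y|_3 = 3^{-2} = 1/9.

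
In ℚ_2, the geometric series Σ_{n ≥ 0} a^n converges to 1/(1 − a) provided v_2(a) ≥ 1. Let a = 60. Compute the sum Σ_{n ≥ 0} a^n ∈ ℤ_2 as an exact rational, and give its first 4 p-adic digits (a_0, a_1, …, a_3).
Σ a^n = 1/(1 − a) = -1/59;  first 4 digits = (1, 0, 1, 1)

v_2(a) = 2 ≥ 1, so the series converges in ℤ_2 to 1/(1 − a) = 1/(1 − 60) = -1/59. Expand this rational in ℤ_2: compute digits iteratively via d_i = x_i mod 2, x_{i+1} = (x_i − d_i)/2. The first 4 digits are (1, 0, 1, 1).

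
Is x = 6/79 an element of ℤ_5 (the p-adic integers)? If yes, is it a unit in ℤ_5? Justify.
x ∈ ℤ_5^× (unit); v_5(x) = 0

ℤ_5 = {x ∈ ℚ_5 : v_5(x) ≥ 0} and ℤ_5^× = {x ∈ ℤ_5 : v_5(x) = 0}. Here v_5(6/79) = v_5(num) − v_5(den) = 0; compare against these criteria.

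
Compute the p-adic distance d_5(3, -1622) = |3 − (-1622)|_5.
d_5(3, -1622) = 1/125

Step 1 — x − y = 3 − (-1622) = 1625. Step 2 — v_5(1625) = 3 (factor: 1625 = (5^3 · 13); the sign does not affect v_p). Step 3 — |x − y|_5 = 5^{-3} = 1/125.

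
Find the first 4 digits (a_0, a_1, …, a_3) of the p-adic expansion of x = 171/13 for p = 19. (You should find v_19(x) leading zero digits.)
(a_0, …, a_3) = (0, 8, 4, 10)

v_19(171/13) = 1, so a_0 = ... = a_0 = 0. Factor out: x = 19^1 · u with u = 9/13 a unit in ℤ_19. Expand u iteratively via a_{v+i} = u_i mod 19, u_{i+1} = (u_i − a_{v+i})/19:
  u_0 = 9/13;  a_1 = 8;  u_1 = (u_0 − 8)/19 = -5/13
  u_1 = -5/13;  a_2 = 4;  u_2 = (u_1 − 4)/19 = -3/13
  u_2 = -3/13;  a_3 = 10;  u_3 = (u_2 − 10)/19 = -7/13
Digits: (0, 8, 4, 10).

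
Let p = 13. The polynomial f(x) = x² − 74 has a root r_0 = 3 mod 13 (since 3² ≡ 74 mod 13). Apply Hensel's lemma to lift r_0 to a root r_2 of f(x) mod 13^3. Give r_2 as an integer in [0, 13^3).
r_2 = 1225 (mod 2197)

Hensel's recurrence: r_{i+1} = r_i − f(r_i)·(f′(r_i))^{-1} mod 13^{i+2}, with f′(x) = 2x. Iterate:
  r_0 = 3 (mod 13)
  r_1 = 42 (mod 169)
  r_2 = 1225 (mod 2197)
Final: r_2 = 1225, and one checks f(r_2) ≡ 0 mod 13^3.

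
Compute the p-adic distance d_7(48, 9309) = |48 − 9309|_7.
d_7(48, 9309) = 1/343

Step 1 — x − y = 48 − 9309 = -9261. Step 2 — v_7(-9261) = 3 (factor: -9261 = −(7^3 · 27); the sign does not affect v_p). Step 3 — |x − y|_7 = 7^{-3} = 1/343.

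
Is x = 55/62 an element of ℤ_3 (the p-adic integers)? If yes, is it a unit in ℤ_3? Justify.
x ∈ ℤ_3^× (unit); v_3(x) = 0

ℤ_3 = {x ∈ ℚ_3 : v_3(x) ≥ 0} and ℤ_3^× = {x ∈ ℤ_3 : v_3(x) = 0}. Here v_3(55/62) = v_3(num) − v_3(den) = 0; compare against these criteria.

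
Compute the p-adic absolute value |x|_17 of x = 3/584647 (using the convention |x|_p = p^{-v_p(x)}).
|3/584647|_17 = 83521

Step 1 — compute v_17(x) by factoring powers of 17 out of the numerator and denominator: v_17(3/584647) = -4. Step 2 — apply |x|_p = p^{-v_p(x)} = 17^{4} = 83521.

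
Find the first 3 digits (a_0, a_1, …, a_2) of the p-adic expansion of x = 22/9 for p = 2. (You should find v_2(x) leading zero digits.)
(a_0, …, a_2) = (0, 1, 1)

v_2(22/9) = 1, so a_0 = ... = a_0 = 0. Factor out: x = 2^1 · u with u = 11/9 a unit in ℤ_2. Expand u iteratively via a_{v+i} = u_i mod 2, u_{i+1} = (u_i − a_{v+i})/2:
  u_0 = 11/9;  a_1 = 1;  u_1 = (u_0 − 1)/2 = 1/9
  u_1 = 1/9;  a_2 = 1;  u_2 = (u_1 − 1)/2 = -4/9
Digits: (0, 1, 1).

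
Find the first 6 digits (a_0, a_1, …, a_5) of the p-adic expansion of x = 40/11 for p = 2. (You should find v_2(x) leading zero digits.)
(a_0, …, a_5) = (0, 0, 0, 1, 1, 1)

v_2(40/11) = 3, so a_0 = ... = a_2 = 0. Factor out: x = 2^3 · u with u = 5/11 a unit in ℤ_2. Expand u iteratively via a_{v+i} = u_i mod 2, u_{i+1} = (u_i − a_{v+i})/2:
  u_0 = 5/11;  a_3 = 1;  u_1 = (u_0 − 1)/2 = -3/11
  u_1 = -3/11;  a_4 = 1;  u_2 = (u_1 − 1)/2 = -7/11
  u_2 = -7/11;  a_5 = 1;  u_3 = (u_2 − 1)/2 = -9/11
Digits: (0, 0, 0, 1, 1, 1).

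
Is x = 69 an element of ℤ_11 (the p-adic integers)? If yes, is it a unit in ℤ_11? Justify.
x ∈ ℤ_11^× (unit); v_11(x) = 0

ℤ_11 = {x ∈ ℚ_11 : v_11(x) ≥ 0} and ℤ_11^× = {x ∈ ℤ_11 : v_11(x) = 0}. Here v_11(69) = v_11(num) − v_11(den) = 0; compare against these criteria.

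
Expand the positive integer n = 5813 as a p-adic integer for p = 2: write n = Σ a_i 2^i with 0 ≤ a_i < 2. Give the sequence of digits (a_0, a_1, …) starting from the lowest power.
(a_0, a_1, …) = (1, 0, 1, 0, 1, 1, 0, 1, 0, 1, 1, 0, 1)

Repeated division by 2 gives the digits low-to-high: 5813 = 1 + 1·2^2 + 1·2^4 + 1·2^5 + 1·2^7 + 1·2^9 + 1·2^10 + 1·2^12. Digit sequence: (1, 0, 1, 0, 1, 1, 0, 1, 0, 1, 1, 0, 1).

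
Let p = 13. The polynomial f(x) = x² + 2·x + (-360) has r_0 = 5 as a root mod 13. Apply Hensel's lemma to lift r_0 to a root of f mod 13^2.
r_1 = 18 (mod 169)

Hensel: r_{i+1} = r_i − f(r_i)·(f′(r_i))^{-1} mod 13^{i+2}, f′(x) = 2x + 2. Iterate:
  r_0 = 5 (mod 13)
  r_1 = 18 (mod 169)
Final: r = 18 satisfies f(r) ≡ 0 mod 13^2.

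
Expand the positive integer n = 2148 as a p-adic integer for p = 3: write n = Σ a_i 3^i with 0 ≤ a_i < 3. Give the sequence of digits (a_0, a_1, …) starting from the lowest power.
(a_0, a_1, …) = (0, 2, 1, 1, 2, 2, 2)

Repeated division by 3 gives the digits low-to-high: 2148 = 2·3^1 + 1·3^2 + 1·3^3 + 2·3^4 + 2·3^5 + 2·3^6. Digit sequence: (0, 2, 1, 1, 2, 2, 2).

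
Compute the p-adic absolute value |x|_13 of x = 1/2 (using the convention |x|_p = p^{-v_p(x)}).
|1/2|_13 = 1

Step 1 — compute v_13(x) by factoring powers of 13 out of the numerator and denominator: v_13(1/2) = 0. Step 2 — apply |x|_p = p^{-v_p(x)} = 13^{0} = 1.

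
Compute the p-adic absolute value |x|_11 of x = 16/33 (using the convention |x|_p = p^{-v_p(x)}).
|16/33|_11 = 11

Step 1 — compute v_11(x) by factoring powers of 11 out of the numerator and denominator: v_11(16/33) = -1. Step 2 — apply |x|_p = p^{-v_p(x)} = 11^{1} = 11.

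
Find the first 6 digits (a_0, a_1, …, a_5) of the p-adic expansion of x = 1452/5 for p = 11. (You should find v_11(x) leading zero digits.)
(a_0, …, a_5) = (0, 0, 9, 6, 6, 6)

v_11(1452/5) = 2, so a_0 = ... = a_1 = 0. Factor out: x = 11^2 · u with u = 12/5 a unit in ℤ_11. Expand u iteratively via a_{v+i} = u_i mod 11, u_{i+1} = (u_i − a_{v+i})/11:
  u_0 = 12/5;  a_2 = 9;  u_1 = (u_0 − 9)/11 = -3/5
  u_1 = -3/5;  a_3 = 6;  u_2 = (u_1 − 6)/11 = -3/5
  u_2 = -3/5;  a_4 = 6;  u_3 = (u_2 − 6)/11 = -3/5
  u_3 = -3/5;  a_5 = 6;  u_4 = (u_3 − 6)/11 = -3/5
Digits: (0, 0, 9, 6, 6, 6).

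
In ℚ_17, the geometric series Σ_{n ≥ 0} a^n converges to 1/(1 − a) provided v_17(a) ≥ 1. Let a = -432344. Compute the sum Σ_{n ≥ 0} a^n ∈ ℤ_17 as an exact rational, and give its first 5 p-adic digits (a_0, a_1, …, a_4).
Σ a^n = 1/(1 − a) = 1/432345;  first 5 digits = (1, 0, 0, 14, 11)

v_17(a) = 3 ≥ 1, so the series converges in ℤ_17 to 1/(1 − a) = 1/(1 − (-432344)) = 1/432345. Expand this rational in ℤ_17: compute digits iteratively via d_i = x_i mod 17, x_{i+1} = (x_i − d_i)/17. The first 5 digits are (1, 0, 0, 14, 11).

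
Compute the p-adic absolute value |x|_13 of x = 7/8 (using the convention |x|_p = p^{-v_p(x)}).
|7/8|_13 = 1

Step 1 — compute v_13(x) by factoring powers of 13 out of the numerator and denominator: v_13(7/8) = 0. Step 2 — apply |x|_p = p^{-v_p(x)} = 13^{0} = 1.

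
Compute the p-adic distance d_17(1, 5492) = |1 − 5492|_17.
d_17(1, 5492) = 1/289

Step 1 — x − y = 1 − 5492 = -5491. Step 2 — v_17(-5491) = 2 (factor: -5491 = −(17^2 · 19); the sign does not affect v_p). Step 3 — |x − y|_17 = 17^{-2} = 1/289.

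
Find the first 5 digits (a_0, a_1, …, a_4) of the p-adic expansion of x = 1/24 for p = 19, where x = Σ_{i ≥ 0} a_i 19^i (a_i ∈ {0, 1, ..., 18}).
(a_0, …, a_4) = (4, 18, 3, 18, 3)

v_19(1/24) = 0 (numerator and denominator both coprime to 19), so x ∈ ℤ_19^×. Compute digits iteratively via a_i = x_i mod 19, x_{i+1} = (x_i − a_i)/19, with x_0 = x:
  x_0 = 1/24;  a_0 = 4;  x_1 = (x_0 − 4)/19 = -5/24
  x_1 = -5/24;  a_1 = 18;  x_2 = (x_1 − 18)/19 = -23/24
  x_2 = -23/24;  a_2 = 3;  x_3 = (x_2 − 3)/19 = -5/24
  x_3 = -5/24;  a_3 = 18;  x_4 = (x_3 − 18)/19 = -23/24
  x_4 = -23/24;  a_4 = 3;  x_5 = (x_4 − 3)/19 = -5/24
Digits: (4, 18, 3, 18, 3).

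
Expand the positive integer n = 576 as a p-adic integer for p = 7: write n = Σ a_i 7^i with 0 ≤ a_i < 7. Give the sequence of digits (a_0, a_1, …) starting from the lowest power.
(a_0, a_1, …) = (2, 5, 4, 1)

Repeated division by 7 gives the digits low-to-high: 576 = 2 + 5·7^1 + 4·7^2 + 1·7^3. Digit sequence: (2, 5, 4, 1).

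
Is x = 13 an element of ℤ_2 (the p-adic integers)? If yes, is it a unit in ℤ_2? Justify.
x ∈ ℤ_2^× (unit); v_2(x) = 0

ℤ_2 = {x ∈ ℚ_2 : v_2(x) ≥ 0} and ℤ_2^× = {x ∈ ℤ_2 : v_2(x) = 0}. Here v_2(13) = v_2(num) − v_2(den) = 0; compare against these criteria.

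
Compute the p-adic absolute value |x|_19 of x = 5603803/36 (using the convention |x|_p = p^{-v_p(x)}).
|5603803/36|_19 = 1/130321

Step 1 — compute v_19(x) by factoring powers of 19 out of the numerator and denominator: v_19(5603803/36) = 4. Step 2 — apply |x|_p = p^{-v_p(x)} = 19^{-4} = 1/130321.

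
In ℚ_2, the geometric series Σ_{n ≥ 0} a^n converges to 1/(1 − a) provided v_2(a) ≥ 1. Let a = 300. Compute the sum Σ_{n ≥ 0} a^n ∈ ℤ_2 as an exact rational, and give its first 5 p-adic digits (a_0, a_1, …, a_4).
Σ a^n = 1/(1 − a) = -1/299;  first 5 digits = (1, 0, 1, 1, 1)

v_2(a) = 2 ≥ 1, so the series converges in ℤ_2 to 1/(1 − a) = 1/(1 − 300) = -1/299. Expand this rational in ℤ_2: compute digits iteratively via d_i = x_i mod 2, x_{i+1} = (x_i − d_i)/2. The first 5 digits are (1, 0, 1, 1, 1).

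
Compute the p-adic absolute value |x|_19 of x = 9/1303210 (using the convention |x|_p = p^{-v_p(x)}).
|9/1303210|_19 = 130321

Step 1 — compute v_19(x) by factoring powers of 19 out of the numerator and denominator: v_19(9/1303210) = -4. Step 2 — apply |x|_p = p^{-v_p(x)} = 19^{4} = 130321.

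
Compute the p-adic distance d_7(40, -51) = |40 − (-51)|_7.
d_7(40, -51) = 1/7

Step 1 — x − y = 40 − (-51) = 91. Step 2 — v_7(91) = 1 (factor: 91 = (7^1 · 13); the sign does not affect v_p). Step 3 — |x − y|_7 = 7^{-1} = 1/7.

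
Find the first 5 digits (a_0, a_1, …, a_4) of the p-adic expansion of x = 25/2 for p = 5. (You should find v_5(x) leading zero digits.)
(a_0, …, a_4) = (0, 0, 3, 2, 2)

v_5(25/2) = 2, so a_0 = ... = a_1 = 0. Factor out: x = 5^2 · u with u = 1/2 a unit in ℤ_5. Expand u iteratively via a_{v+i} = u_i mod 5, u_{i+1} = (u_i − a_{v+i})/5:
  u_0 = 1/2;  a_2 = 3;  u_1 = (u_0 − 3)/5 = -1/2
  u_1 = -1/2;  a_3 = 2;  u_2 = (u_1 − 2)/5 = -1/2
  u_2 = -1/2;  a_4 = 2;  u_3 = (u_2 − 2)/5 = -1/2
Digits: (0, 0, 3, 2, 2).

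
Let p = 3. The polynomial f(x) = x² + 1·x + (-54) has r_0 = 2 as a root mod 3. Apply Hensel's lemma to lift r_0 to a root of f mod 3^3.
r_2 = 26 (mod 27)

Hensel: r_{i+1} = r_i − f(r_i)·(f′(r_i))^{-1} mod 3^{i+2}, f′(x) = 2x + 1. Iterate:
  r_0 = 2 (mod 3)
  r_1 = 8 (mod 9)
  r_2 = 26 (mod 27)
Final: r = 26 satisfies f(r) ≡ 0 mod 3^3.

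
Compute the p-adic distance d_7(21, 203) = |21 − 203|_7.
d_7(21, 203) = 1/7

Step 1 — x − y = 21 − 203 = -182. Step 2 — v_7(-182) = 1 (factor: -182 = −(7^1 · 26); the sign does not affect v_p). Step 3 — |x − y|_7 = 7^{-1} = 1/7.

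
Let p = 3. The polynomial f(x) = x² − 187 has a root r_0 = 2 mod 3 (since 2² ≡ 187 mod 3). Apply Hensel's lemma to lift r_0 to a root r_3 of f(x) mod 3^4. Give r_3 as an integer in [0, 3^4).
r_3 = 5 (mod 81)

Hensel's recurrence: r_{i+1} = r_i − f(r_i)·(f′(r_i))^{-1} mod 3^{i+2}, with f′(x) = 2x. Iterate:
  r_0 = 2 (mod 3)
  r_1 = 5 (mod 9)
  r_2 = 5 (mod 27)
  r_3 = 5 (mod 81)
Final: r_3 = 5, and one checks f(r_3) ≡ 0 mod 3^4.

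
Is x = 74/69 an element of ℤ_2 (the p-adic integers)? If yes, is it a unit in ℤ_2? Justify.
x ∈ ℤ_2 but not a unit; v_2(x) = 1 > 0

ℤ_2 = {x ∈ ℚ_2 : v_2(x) ≥ 0} and ℤ_2^× = {x ∈ ℤ_2 : v_2(x) = 0}. Here v_2(74/69) = v_2(num) − v_2(den) = 1; compare against these criteria.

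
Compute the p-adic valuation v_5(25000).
v_5(25000) = 5

v_5(n) is the largest exponent k such that 5^k divides n. Factor out: 25000 = 5^5 · 8. (Sign doesn't affect v_p.) So v_5(25000) = 5.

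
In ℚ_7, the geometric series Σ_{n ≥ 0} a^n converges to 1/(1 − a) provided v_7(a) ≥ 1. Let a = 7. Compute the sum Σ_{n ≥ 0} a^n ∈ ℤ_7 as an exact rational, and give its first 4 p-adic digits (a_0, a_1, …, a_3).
Σ a^n = 1/(1 − a) = -1/6;  first 4 digits = (1, 1, 1, 1)

v_7(a) = 1 ≥ 1, so the series converges in ℤ_7 to 1/(1 − a) = 1/(1 − 7) = -1/6. Expand this rational in ℤ_7: compute digits iteratively via d_i = x_i mod 7, x_{i+1} = (x_i − d_i)/7. The first 4 digits are (1, 1, 1, 1).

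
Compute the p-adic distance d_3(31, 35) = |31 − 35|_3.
d_3(31, 35) = 1

Step 1 — x − y = 31 − 35 = -4. Step 2 — v_3(-4) = 0 (factor: -4 = −(3^0 · 4); the sign does not affect v_p). Step 3 — |x − y|_3 = 3^{0} = 1.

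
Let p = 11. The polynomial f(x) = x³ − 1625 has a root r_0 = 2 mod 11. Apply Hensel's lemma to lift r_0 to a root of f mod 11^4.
r_3 = 167 (mod 14641)

Hensel: r_{i+1} = r_i − f(r_i)/f′(r_i) mod 11^{i+2}, where f′(x) = 3x². Iterate:
  r_0 = 2 (mod 11)
  r_1 = 46 (mod 121)
  r_2 = 167 (mod 1331)
  r_3 = 167 (mod 14641)
Final: r = 167 with f(r) ≡ 0 mod 11^4.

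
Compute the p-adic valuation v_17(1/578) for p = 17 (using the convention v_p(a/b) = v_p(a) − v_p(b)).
v_17(1/578) = -2

Factor powers of 17 from the numerator and denominator of the reduced fraction: 1 = 17^0 · 1 and 578 = 17^2 · 2. Apply v_p(a/b) = v_p(a) − v_p(b): v_17(1/578) = 0 − 2 = -2.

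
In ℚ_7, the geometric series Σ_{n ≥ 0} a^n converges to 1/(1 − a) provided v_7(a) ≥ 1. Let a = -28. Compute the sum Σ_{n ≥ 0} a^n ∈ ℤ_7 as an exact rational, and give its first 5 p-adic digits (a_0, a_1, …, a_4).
Σ a^n = 1/(1 − a) = 1/29;  first 5 digits = (1, 3, 1, 1, 2)

v_7(a) = 1 ≥ 1, so the series converges in ℤ_7 to 1/(1 − a) = 1/(1 − (-28)) = 1/29. Expand this rational in ℤ_7: compute digits iteratively via d_i = x_i mod 7, x_{i+1} = (x_i − d_i)/7. The first 5 digits are (1, 3, 1, 1, 2).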